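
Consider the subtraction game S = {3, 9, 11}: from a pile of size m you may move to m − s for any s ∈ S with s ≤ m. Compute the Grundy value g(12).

2

Compute g(0), g(1), … for moves {3, 9, 11}:
k:     0  1  2  3  4  5  6  7  8  9 10 11 12
g(k):  0  0  0  1  1  1  0  0  0  1  1  1  2
So g(12) = 2.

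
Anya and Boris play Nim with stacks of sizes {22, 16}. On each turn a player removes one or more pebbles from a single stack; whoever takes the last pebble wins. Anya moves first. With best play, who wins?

Nim-sum: 22 ⊕ 16 = 6.
The nim-sum is 6 ≠ 0, so this is an N-position: the player to move can win; Anya has a winning move.

Anya wins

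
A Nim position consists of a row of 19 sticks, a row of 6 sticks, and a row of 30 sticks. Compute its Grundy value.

Nim-sum: 19 ^ 6 ^ 30 = 11.

11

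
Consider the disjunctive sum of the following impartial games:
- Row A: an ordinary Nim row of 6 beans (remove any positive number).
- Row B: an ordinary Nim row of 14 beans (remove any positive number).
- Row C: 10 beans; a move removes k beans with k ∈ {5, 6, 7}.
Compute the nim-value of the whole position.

10

Row A is a plain Nim row of size 6, so its Grundy value is 6.
Row B is a plain Nim row of size 14, so its Grundy value is 14.
Grundy values for row C (subtraction set {5, 6, 7}):
k:     0  1  2  3  4  5  6  7  8  9 10
g(k):  0  0  0  0  0  1  1  1  1  1  2
So g(10) = 2.
The value of a disjunctive sum is the nim-sum of the parts.
Combined value = 6 XOR 14 XOR 2 = 10.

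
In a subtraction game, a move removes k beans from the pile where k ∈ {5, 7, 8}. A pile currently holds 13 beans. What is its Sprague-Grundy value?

0

Build the Grundy sequence with g(k) = mex{g(k−s) : s ∈ {5, 7, 8}, s ≤ k}:
k:     0  1  2  3  4  5  6  7  8  9 10 11 12 13
g(k):  0  0  0  0  0  1  1  1  1  1  2  2  2  0
So g(13) = 0.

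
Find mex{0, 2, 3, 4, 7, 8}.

0 is in the set but 1 is not, so the mex is 1.

1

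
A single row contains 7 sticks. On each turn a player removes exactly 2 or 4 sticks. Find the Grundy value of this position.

0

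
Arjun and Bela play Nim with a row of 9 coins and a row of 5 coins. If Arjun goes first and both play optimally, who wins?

Compute the nim-sum pairwise:
9 ⊕ 5 = 12
The nim-sum is 12 ≠ 0, so this is an N-position: the player to move can win; Arjun has a winning move.

Arjun wins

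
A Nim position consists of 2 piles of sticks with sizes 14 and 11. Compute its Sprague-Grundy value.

In binary:
  1110  (14)
  1011  (11)
  ----
  0101  (5)

5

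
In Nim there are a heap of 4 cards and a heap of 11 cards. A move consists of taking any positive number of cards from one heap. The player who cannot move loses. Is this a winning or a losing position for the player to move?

Compute the nim-sum pairwise:
4 ⊕ 11 = 15
The nim-sum is 15 ≠ 0, so this is an N-position: the player to move can win.

Winning position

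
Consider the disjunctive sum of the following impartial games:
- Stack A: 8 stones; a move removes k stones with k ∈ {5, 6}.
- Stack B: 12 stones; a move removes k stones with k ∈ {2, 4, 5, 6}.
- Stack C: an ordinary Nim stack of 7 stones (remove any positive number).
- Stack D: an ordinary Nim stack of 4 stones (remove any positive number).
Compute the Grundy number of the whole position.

0

For stack A, compute g(0), g(1), … with moves {5, 6}:
k:     0  1  2  3  4  5  6  7  8
g(k):  0  0  0  0  0  1  1  1  1
So g(8) = 1.
Grundy values for stack B (subtraction set {2, 4, 5, 6}):
k:     0  1  2  3  4  5  6  7  8  9 10 11 12
g(k):  0  0  1  1  2  2  3  3  0  0  1  1  2
So g(12) = 2.
Stack C is a plain Nim stack of size 7, so its Grundy value is 7.
Stack D is a plain Nim stack of size 4, so its Grundy value is 4.
By the Sprague-Grundy theorem, the Grundy value of a sum of independent games is the XOR of the component values.
Combined value = 1 ⊕ 2 ⊕ 7 ⊕ 4 = 0.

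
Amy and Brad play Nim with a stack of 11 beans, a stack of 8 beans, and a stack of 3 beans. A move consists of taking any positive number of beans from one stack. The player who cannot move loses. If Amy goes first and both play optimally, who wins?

Compute the nim-sum pairwise:
11 XOR 8 = 3
3 XOR 3 = 0
The nim-sum is 0, so this is a P-position: the player to move is in a losing position under optimal play; Amy is about to move from it and so loses — Brad wins.

Brad wins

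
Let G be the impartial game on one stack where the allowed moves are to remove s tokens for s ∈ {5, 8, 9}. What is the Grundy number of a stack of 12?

Grundy values for subtraction set {5, 8, 9}:
g(0) = mex{} = 0
g(1) = mex{} = 0
g(2) = mex{} = 0
g(3) = mex{} = 0
g(4) = mex{} = 0
g(5) = mex{0} = 1
g(6) = mex{0} = 1
g(7) = mex{0} = 1
g(8) = mex{0} = 1
g(9) = mex{0} = 1
g(10) = mex{0,1} = 2
g(11) = mex{0,1} = 2
g(12) = mex{0,1} = 2
So g(12) = 2.

2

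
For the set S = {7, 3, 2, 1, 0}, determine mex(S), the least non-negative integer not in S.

4

The values 0, 1, 2, 3 are all present; 4 is the first non-negative integer missing from the set.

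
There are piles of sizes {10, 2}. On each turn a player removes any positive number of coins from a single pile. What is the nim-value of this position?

8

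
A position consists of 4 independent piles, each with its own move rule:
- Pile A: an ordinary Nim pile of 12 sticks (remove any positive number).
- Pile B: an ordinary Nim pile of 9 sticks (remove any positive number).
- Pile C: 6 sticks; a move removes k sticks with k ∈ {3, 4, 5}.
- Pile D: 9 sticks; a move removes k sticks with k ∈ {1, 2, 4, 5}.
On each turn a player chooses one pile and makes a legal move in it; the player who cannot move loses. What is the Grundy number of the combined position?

7

Pile A is a plain Nim pile of size 12, so its Grundy value is 12.
Pile B is a plain Nim pile of size 9, so its Grundy value is 9.
For pile C, compute g(0), g(1), … with moves {3, 4, 5}:
g(0) = mex{} = 0
g(1) = mex{} = 0
g(2) = mex{} = 0
g(3) = mex{0} = 1
g(4) = mex{0} = 1
g(5) = mex{0} = 1
g(6) = mex{0,1} = 2
So g(6) = 2.
Grundy values for pile D (subtraction set {1, 2, 4, 5}):
g(0) = mex{} = 0
g(1) = mex{0} = 1
g(2) = mex{0,1} = 2
g(3) = mex{1,2} = 0
g(4) = mex{0,2} = 1
g(5) = mex{0,1} = 2
g(6) = mex{1,2} = 0
g(7) = mex{0,2} = 1
g(8) = mex{0,1} = 2
g(9) = mex{1,2} = 0
So g(9) = 0.
By the Sprague-Grundy theorem, the Grundy value of a sum of independent games is the XOR of the component values.
Combined value = 12 XOR 9 XOR 2 XOR 0 = 7.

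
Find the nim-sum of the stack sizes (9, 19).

Nim-sum: 9 ⊕ 19 = 26.

26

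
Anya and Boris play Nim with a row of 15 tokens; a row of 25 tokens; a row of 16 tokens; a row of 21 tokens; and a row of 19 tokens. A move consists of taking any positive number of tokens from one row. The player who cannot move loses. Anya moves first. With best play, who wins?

Boris wins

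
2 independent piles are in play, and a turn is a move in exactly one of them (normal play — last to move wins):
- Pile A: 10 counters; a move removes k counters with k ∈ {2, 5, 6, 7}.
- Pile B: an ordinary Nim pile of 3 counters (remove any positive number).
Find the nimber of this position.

For pile A, compute g(0), g(1), … with moves {2, 5, 6, 7}:
k:     0  1  2  3  4  5  6  7  8  9 10
g(k):  0  0  1  1  0  2  1  3  2  2  3
So g(10) = 3.
Pile B is a plain Nim pile of size 3, so its Grundy value is 3.
The value of a disjunctive sum is the nim-sum of the parts.
Combined value = 3 ⊕ 3 = 0.

0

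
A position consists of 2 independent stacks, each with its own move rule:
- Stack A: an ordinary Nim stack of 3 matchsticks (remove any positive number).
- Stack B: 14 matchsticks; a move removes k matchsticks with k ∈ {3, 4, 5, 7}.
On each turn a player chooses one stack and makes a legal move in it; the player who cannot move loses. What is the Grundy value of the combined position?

2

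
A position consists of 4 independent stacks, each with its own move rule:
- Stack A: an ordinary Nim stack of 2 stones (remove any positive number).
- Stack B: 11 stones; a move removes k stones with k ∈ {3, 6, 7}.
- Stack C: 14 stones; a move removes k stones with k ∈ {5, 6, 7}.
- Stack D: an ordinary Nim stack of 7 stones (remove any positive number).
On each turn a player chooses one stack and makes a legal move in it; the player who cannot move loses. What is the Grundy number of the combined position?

Stack A is a plain Nim stack of size 2, so its Grundy value is 2.
Build the Grundy sequence for stack B with g(k) = mex{g(k−s) : s ∈ {3, 6, 7}, s ≤ k}:
k:     0  1  2  3  4  5  6  7  8  9 10 11
g(k):  0  0  0  1  1  1  2  2  2  3  0  0
So g(11) = 0.
For stack C, compute g(0), g(1), … with moves {5, 6, 7}:
k:     0  1  2  3  4  5  6  7  8  9 10 11 12 13 14
g(k):  0  0  0  0  0  1  1  1  1  1  2  2  0  0  0
So g(14) = 0.
Stack D is a plain Nim stack of size 7, so its Grundy value is 7.
By the Sprague-Grundy theorem, the Grundy value of a sum of independent games is the XOR of the component values.
Combined value = 2 ⊕ 0 ⊕ 0 ⊕ 7 = 5.

5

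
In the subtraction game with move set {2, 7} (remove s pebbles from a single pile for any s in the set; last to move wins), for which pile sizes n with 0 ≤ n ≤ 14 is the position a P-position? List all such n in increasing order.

0, 1, 4, 5, 9, 10, 13, 14

Compute g(0), g(1), … for moves {2, 7}:
g(0) = mex{} = 0
g(1) = mex{} = 0
g(2) = mex{0} = 1
g(3) = mex{0} = 1
g(4) = mex{1} = 0
g(5) = mex{1} = 0
g(6) = mex{0} = 1
g(7) = mex{0} = 1
g(8) = mex{0,1} = 2
g(9) = mex{1} = 0
g(10) = mex{1,2} = 0
g(11) = mex{0} = 1
g(12) = mex{0} = 1
g(13) = mex{1} = 0
g(14) = mex{1} = 0
The P-positions (g = 0) in 0..14 are 0, 1, 4, 5, 9, 10, 13, 14.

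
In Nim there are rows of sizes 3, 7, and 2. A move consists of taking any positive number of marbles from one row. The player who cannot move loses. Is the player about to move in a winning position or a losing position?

Winning position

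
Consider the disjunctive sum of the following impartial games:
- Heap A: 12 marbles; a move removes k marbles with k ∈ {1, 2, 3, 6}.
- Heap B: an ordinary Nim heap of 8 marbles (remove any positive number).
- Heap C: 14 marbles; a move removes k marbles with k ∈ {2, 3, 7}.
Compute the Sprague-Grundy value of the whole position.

10

For heap A, compute g(0), g(1), … with moves {1, 2, 3, 6}:
g(0) = mex{} = 0
g(1) = mex{0} = 1
g(2) = mex{0,1} = 2
g(3) = mex{0,1,2} = 3
g(4) = mex{1,2,3} = 0
g(5) = mex{0,2,3} = 1
g(6) = mex{0,1,3} = 2
g(7) = mex{0,1,2} = 3
g(8) = mex{1,2,3} = 0
g(9) = mex{0,2,3} = 1
g(10) = mex{0,1,3} = 2
g(11) = mex{0,1,2} = 3
g(12) = mex{1,2,3} = 0
So g(12) = 0.
Heap B is a plain Nim heap of size 8, so its Grundy value is 8.
Grundy values for heap C (subtraction set {2, 3, 7}):
g(0) = mex{} = 0
g(1) = mex{} = 0
g(2) = mex{0} = 1
g(3) = mex{0} = 1
g(4) = mex{0,1} = 2
g(5) = mex{1} = 0
g(6) = mex{1,2} = 0
g(7) = mex{0,2} = 1
g(8) = mex{0} = 1
g(9) = mex{0,1} = 2
g(10) = mex{1} = 0
g(11) = mex{1,2} = 0
g(12) = mex{0,2} = 1
g(13) = mex{0} = 1
g(14) = mex{0,1} = 2
So g(14) = 2.
By the Sprague-Grundy theorem, the Grundy value of a sum of independent games is the XOR of the component values.
Combined value = 0 XOR 8 XOR 2 = 10.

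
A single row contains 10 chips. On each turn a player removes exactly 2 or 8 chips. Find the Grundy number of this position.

Build the Grundy sequence with g(k) = mex{g(k−s) : s ∈ {2, 8}, s ≤ k}:
k:     0  1  2  3  4  5  6  7  8  9 10
g(k):  0  0  1  1  0  0  1  1  2  2  0
So g(10) = 0.

0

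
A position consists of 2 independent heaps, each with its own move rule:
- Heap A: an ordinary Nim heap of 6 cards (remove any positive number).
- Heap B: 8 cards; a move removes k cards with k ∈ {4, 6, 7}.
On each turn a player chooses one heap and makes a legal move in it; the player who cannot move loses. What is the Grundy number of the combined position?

Heap A is a plain Nim heap of size 6, so its Grundy value is 6.
For heap B, compute g(0), g(1), … with moves {4, 6, 7}:
g(0) = mex{} = 0
g(1) = mex{} = 0
g(2) = mex{} = 0
g(3) = mex{} = 0
g(4) = mex{0} = 1
g(5) = mex{0} = 1
g(6) = mex{0} = 1
g(7) = mex{0} = 1
g(8) = mex{0,1} = 2
So g(8) = 2.
By the Sprague-Grundy theorem, the Grundy value of a sum of independent games is the XOR of the component values.
Combined value = 6 ⊕ 2 = 4.

4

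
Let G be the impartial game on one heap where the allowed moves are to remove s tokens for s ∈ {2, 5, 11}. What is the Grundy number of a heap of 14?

0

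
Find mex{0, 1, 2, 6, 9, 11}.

3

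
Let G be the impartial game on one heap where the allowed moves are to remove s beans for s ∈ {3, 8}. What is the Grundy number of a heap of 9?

Grundy values for subtraction set {3, 8}:
g(0) = mex{} = 0
g(1) = mex{} = 0
g(2) = mex{} = 0
g(3) = mex{0} = 1
g(4) = mex{0} = 1
g(5) = mex{0} = 1
g(6) = mex{1} = 0
g(7) = mex{1} = 0
g(8) = mex{0,1} = 2
g(9) = mex{0} = 1
So g(9) = 1.

1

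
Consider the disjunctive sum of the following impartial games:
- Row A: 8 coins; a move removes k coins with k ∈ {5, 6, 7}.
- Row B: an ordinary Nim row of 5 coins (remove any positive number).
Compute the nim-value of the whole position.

4

Build the Grundy sequence for row A with g(k) = mex{g(k−s) : s ∈ {5, 6, 7}, s ≤ k}:
g(0) = mex{} = 0
g(1) = mex{} = 0
g(2) = mex{} = 0
g(3) = mex{} = 0
g(4) = mex{} = 0
g(5) = mex{0} = 1
g(6) = mex{0} = 1
g(7) = mex{0} = 1
g(8) = mex{0} = 1
So g(8) = 1.
Row B is a plain Nim row of size 5, so its Grundy value is 5.
The value of a disjunctive sum is the nim-sum of the parts.
Combined value = 1 XOR 5 = 4.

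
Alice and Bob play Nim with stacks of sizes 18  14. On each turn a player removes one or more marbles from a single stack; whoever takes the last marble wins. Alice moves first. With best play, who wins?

Alice wins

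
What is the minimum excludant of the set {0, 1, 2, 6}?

3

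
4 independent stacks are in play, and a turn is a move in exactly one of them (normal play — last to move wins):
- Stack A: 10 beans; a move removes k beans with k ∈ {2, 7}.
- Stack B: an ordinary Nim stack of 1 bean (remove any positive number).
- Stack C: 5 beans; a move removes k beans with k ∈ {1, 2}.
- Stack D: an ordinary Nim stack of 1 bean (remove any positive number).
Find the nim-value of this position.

Grundy values for stack A (subtraction set {2, 7}):
g(0) = mex{} = 0
g(1) = mex{} = 0
g(2) = mex{0} = 1
g(3) = mex{0} = 1
g(4) = mex{1} = 0
g(5) = mex{1} = 0
g(6) = mex{0} = 1
g(7) = mex{0} = 1
g(8) = mex{0,1} = 2
g(9) = mex{1} = 0
g(10) = mex{1,2} = 0
So g(10) = 0.
Stack B is a plain Nim stack of size 1, so its Grundy value is 1.
Build the Grundy sequence for stack C with g(k) = mex{g(k−s) : s ∈ {1, 2}, s ≤ k}:
g(0) = mex{} = 0
g(1) = mex{0} = 1
g(2) = mex{0,1} = 2
g(3) = mex{1,2} = 0
g(4) = mex{0,2} = 1
g(5) = mex{0,1} = 2
So g(5) = 2.
Stack D is a plain Nim stack of size 1, so its Grundy value is 1.
The value of a disjunctive sum is the nim-sum of the parts.
Combined value = 0 ⊕ 1 ⊕ 2 ⊕ 1 = 2.

2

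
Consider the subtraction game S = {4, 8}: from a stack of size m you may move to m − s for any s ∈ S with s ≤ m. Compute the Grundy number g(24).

0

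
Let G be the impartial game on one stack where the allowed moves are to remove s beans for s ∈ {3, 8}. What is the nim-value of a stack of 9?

Build the Grundy sequence with g(k) = mex{g(k−s) : s ∈ {3, 8}, s ≤ k}:
g(0) = mex{} = 0
g(1) = mex{} = 0
g(2) = mex{} = 0
g(3) = mex{0} = 1
g(4) = mex{0} = 1
g(5) = mex{0} = 1
g(6) = mex{1} = 0
g(7) = mex{1} = 0
g(8) = mex{0,1} = 2
g(9) = mex{0} = 1
So g(9) = 1.

1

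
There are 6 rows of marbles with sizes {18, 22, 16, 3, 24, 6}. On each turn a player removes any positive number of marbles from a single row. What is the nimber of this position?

9

Nim-sum: 18 XOR 22 XOR 16 XOR 3 XOR 24 XOR 6 = 9.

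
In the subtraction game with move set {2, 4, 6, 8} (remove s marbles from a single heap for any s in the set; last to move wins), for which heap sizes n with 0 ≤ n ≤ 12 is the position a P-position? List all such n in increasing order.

0, 1, 10, 11

Grundy values for subtraction set {2, 4, 6, 8}:
k:     0  1  2  3  4  5  6  7  8  9 10 11 12
g(k):  0  0  1  1  2  2  3  3  4  4  0  0  1
The P-positions (g = 0) in 0..12 are 0, 1, 10, 11.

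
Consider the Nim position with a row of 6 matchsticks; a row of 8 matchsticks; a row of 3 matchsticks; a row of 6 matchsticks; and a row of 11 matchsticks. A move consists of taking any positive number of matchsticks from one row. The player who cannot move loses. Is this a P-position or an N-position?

P-position

Nim-sum: 6 ⊕ 8 ⊕ 3 ⊕ 6 ⊕ 11 = 0.
The nim-sum is 0, so this is a P-position: the player to move is in a losing position under optimal play.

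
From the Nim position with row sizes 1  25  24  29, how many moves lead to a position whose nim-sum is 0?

3

Nim-sum: 1 XOR 25 XOR 24 XOR 29 = 29.
The overall nim-sum is X = 29. A row of size p has a winning move iff p XOR X < p (reduce it to p XOR X).
  1: 1 XOR 29 = 28 ≥ 1 — no move.
  25: 25 XOR 29 = 4 < 25 — winning move (to 4).
  24: 24 XOR 29 = 5 < 24 — winning move (to 5).
  29: 29 XOR 29 = 0 < 29 — winning move (to 0).
That gives 3 winning moves.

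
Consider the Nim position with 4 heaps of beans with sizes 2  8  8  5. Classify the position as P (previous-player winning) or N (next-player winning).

N-position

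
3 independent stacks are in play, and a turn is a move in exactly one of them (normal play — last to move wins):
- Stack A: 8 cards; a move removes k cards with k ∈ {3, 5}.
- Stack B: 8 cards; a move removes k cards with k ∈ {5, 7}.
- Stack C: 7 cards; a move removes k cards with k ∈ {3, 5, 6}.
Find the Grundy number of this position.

3

For stack A, compute g(0), g(1), … with moves {3, 5}:
g(0) = mex{} = 0
g(1) = mex{} = 0
g(2) = mex{} = 0
g(3) = mex{0} = 1
g(4) = mex{0} = 1
g(5) = mex{0} = 1
g(6) = mex{0,1} = 2
g(7) = mex{0,1} = 2
g(8) = mex{1} = 0
So g(8) = 0.
Grundy values for stack B (subtraction set {5, 7}):
k:     0  1  2  3  4  5  6  7  8
g(k):  0  0  0  0  0  1  1  1  1
So g(8) = 1.
Grundy values for stack C (subtraction set {3, 5, 6}):
k:     0  1  2  3  4  5  6  7
g(k):  0  0  0  1  1  1  2  2
So g(7) = 2.
The value of a disjunctive sum is the nim-sum of the parts.
Combined value = 0 XOR 1 XOR 2 = 3.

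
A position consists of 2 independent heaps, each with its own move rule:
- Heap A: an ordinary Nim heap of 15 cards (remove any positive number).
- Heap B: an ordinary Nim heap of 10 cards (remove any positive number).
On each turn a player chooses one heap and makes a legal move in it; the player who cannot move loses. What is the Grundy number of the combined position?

5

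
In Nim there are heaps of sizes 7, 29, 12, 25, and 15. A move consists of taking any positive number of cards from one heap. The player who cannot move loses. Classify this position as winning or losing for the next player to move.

Bitwise XOR of the heap sizes:
  00111  (7)
  11101  (29)
  01100  (12)
  11001  (25)
  01111  (15)
  -----
  00000  (0)
The nim-sum is 0, so this is a P-position: the player to move is in a losing position under optimal play.

Losing position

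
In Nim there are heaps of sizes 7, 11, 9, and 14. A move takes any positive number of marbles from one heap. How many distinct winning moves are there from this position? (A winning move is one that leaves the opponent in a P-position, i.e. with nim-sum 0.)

3

Compute the nim-sum pairwise:
7 ⊕ 11 = 12
12 ⊕ 9 = 5
5 ⊕ 14 = 11
The overall nim-sum is X = 11. A heap of size p has a winning move iff p XOR X < p (reduce it to p XOR X).
  7: 7 XOR 11 = 12 ≥ 7 — no move.
  11: 11 XOR 11 = 0 < 11 — winning move (to 0).
  9: 9 XOR 11 = 2 < 9 — winning move (to 2).
  14: 14 XOR 11 = 5 < 14 — winning move (to 5).
That gives 3 winning moves.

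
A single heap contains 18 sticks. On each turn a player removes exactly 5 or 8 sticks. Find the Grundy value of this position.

1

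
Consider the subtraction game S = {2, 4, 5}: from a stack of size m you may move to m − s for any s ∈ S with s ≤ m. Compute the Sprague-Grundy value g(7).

Grundy values for subtraction set {2, 4, 5}:
k:     0  1  2  3  4  5  6  7
g(k):  0  0  1  1  2  2  3  0
So g(7) = 0.

0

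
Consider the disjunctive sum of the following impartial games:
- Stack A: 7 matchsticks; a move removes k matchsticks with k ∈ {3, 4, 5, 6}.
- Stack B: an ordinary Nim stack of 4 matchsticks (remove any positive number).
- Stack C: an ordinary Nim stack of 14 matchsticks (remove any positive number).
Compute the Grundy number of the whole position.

Grundy values for stack A (subtraction set {3, 4, 5, 6}):
g(0) = mex{} = 0
g(1) = mex{} = 0
g(2) = mex{} = 0
g(3) = mex{0} = 1
g(4) = mex{0} = 1
g(5) = mex{0} = 1
g(6) = mex{0,1} = 2
g(7) = mex{0,1} = 2
So g(7) = 2.
Stack B is a plain Nim stack of size 4, so its Grundy value is 4.
Stack C is a plain Nim stack of size 14, so its Grundy value is 14.
The value of a disjunctive sum is the nim-sum of the parts.
Combined value = 2 XOR 4 XOR 14 = 8.

8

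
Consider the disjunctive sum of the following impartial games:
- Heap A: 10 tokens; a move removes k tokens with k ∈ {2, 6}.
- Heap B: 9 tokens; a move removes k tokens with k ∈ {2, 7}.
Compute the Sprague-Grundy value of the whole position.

For heap A, compute g(0), g(1), … with moves {2, 6}:
g(0) = mex{} = 0
g(1) = mex{} = 0
g(2) = mex{0} = 1
g(3) = mex{0} = 1
g(4) = mex{1} = 0
g(5) = mex{1} = 0
g(6) = mex{0} = 1
g(7) = mex{0} = 1
g(8) = mex{1} = 0
g(9) = mex{1} = 0
g(10) = mex{0} = 1
So g(10) = 1.
Grundy values for heap B (subtraction set {2, 7}):
g(0) = mex{} = 0
g(1) = mex{} = 0
g(2) = mex{0} = 1
g(3) = mex{0} = 1
g(4) = mex{1} = 0
g(5) = mex{1} = 0
g(6) = mex{0} = 1
g(7) = mex{0} = 1
g(8) = mex{0,1} = 2
g(9) = mex{1} = 0
So g(9) = 0.
The value of a disjunctive sum is the nim-sum of the parts.
Combined value = 1 ⊕ 0 = 1.

1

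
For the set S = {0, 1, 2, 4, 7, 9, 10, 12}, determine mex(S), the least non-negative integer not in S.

The values 0, 1, 2 are all present; 3 is the first non-negative integer missing from the set.

3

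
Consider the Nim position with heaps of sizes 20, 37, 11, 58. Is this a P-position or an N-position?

Write each in binary and XOR column by column:
  010100  (20)
  100101  (37)
  001011  (11)
  111010  (58)
  ------
  000000  (0)
The nim-sum is 0, so this is a P-position: the player to move is in a losing position under optimal play.

P-position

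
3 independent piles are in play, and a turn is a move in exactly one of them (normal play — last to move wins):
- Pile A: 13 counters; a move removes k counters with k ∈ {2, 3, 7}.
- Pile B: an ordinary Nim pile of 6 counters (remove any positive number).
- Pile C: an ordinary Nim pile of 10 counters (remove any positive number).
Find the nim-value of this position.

Build the Grundy sequence for pile A with g(k) = mex{g(k−s) : s ∈ {2, 3, 7}, s ≤ k}:
g(0) = mex{} = 0
g(1) = mex{} = 0
g(2) = mex{0} = 1
g(3) = mex{0} = 1
g(4) = mex{0,1} = 2
g(5) = mex{1} = 0
g(6) = mex{1,2} = 0
g(7) = mex{0,2} = 1
g(8) = mex{0} = 1
g(9) = mex{0,1} = 2
g(10) = mex{1} = 0
g(11) = mex{1,2} = 0
g(12) = mex{0,2} = 1
g(13) = mex{0} = 1
So g(13) = 1.
Pile B is a plain Nim pile of size 6, so its Grundy value is 6.
Pile C is a plain Nim pile of size 10, so its Grundy value is 10.
The value of a disjunctive sum is the nim-sum of the parts.
Combined value = 1 ⊕ 6 ⊕ 10 = 13.

13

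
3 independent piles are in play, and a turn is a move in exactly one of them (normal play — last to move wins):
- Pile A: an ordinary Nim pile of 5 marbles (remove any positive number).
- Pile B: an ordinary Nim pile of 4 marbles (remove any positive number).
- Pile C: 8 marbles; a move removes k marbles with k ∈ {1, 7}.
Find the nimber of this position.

1

Pile A is a plain Nim pile of size 5, so its Grundy value is 5.
Pile B is a plain Nim pile of size 4, so its Grundy value is 4.
Build the Grundy sequence for pile C with g(k) = mex{g(k−s) : s ∈ {1, 7}, s ≤ k}:
g(0) = mex{} = 0
g(1) = mex{0} = 1
g(2) = mex{1} = 0
g(3) = mex{0} = 1
g(4) = mex{1} = 0
g(5) = mex{0} = 1
g(6) = mex{1} = 0
g(7) = mex{0} = 1
g(8) = mex{1} = 0
So g(8) = 0.
By the Sprague-Grundy theorem, the Grundy value of a sum of independent games is the XOR of the component values.
Combined value = 5 XOR 4 XOR 0 = 1.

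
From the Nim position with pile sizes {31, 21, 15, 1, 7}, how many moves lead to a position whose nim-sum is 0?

Bitwise XOR of the heap sizes:
  11111  (31)
  10101  (21)
  01111  (15)
  00001  (1)
  00111  (7)
  -----
  00011  (3)
The overall nim-sum is X = 3. A pile of size p has a winning move iff p XOR X < p (reduce it to p XOR X).
  31: 31 XOR 3 = 28 < 31 — winning move (to 28).
  21: 21 XOR 3 = 22 ≥ 21 — no move.
  15: 15 XOR 3 = 12 < 15 — winning move (to 12).
  1: 1 XOR 3 = 2 ≥ 1 — no move.
  7: 7 XOR 3 = 4 < 7 — winning move (to 4).
That gives 3 winning moves.

3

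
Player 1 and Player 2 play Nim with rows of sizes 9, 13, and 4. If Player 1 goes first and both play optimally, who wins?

Player 2 wins

Nim-sum: 9 XOR 13 XOR 4 = 0.
The nim-sum is 0, so this is a P-position: the player to move is in a losing position under optimal play; Player 1 is about to move from it and so loses — Player 2 wins.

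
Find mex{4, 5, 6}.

0

0 is not in the set, so the mex is 0.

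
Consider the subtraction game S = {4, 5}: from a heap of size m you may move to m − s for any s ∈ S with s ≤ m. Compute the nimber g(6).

1

Compute g(0), g(1), … for moves {4, 5}:
g(0) = mex{} = 0
g(1) = mex{} = 0
g(2) = mex{} = 0
g(3) = mex{} = 0
g(4) = mex{0} = 1
g(5) = mex{0} = 1
g(6) = mex{0} = 1
So g(6) = 1.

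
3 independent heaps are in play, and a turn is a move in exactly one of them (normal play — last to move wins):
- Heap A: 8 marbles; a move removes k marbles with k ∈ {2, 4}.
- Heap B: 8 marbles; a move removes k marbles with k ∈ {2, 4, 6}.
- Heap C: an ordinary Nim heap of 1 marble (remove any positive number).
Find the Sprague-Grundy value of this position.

Grundy values for heap A (subtraction set {2, 4}):
g(0) = mex{} = 0
g(1) = mex{} = 0
g(2) = mex{0} = 1
g(3) = mex{0} = 1
g(4) = mex{0,1} = 2
g(5) = mex{0,1} = 2
g(6) = mex{1,2} = 0
g(7) = mex{1,2} = 0
g(8) = mex{0,2} = 1
So g(8) = 1.
For heap B, compute g(0), g(1), … with moves {2, 4, 6}:
k:     0  1  2  3  4  5  6  7  8
g(k):  0  0  1  1  2  2  3  3  0
So g(8) = 0.
Heap C is a plain Nim heap of size 1, so its Grundy value is 1.
By the Sprague-Grundy theorem, the Grundy value of a sum of independent games is the XOR of the component values.
Combined value = 1 XOR 0 XOR 1 = 0.

0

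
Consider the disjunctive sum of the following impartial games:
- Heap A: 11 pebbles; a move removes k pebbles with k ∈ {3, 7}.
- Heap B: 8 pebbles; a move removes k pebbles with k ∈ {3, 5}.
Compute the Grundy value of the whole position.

0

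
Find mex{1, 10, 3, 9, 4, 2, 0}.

5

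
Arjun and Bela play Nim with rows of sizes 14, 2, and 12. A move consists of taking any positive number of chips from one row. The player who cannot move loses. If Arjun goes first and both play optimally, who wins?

Bela wins

Bitwise XOR of the heap sizes:
  1110  (14)
  0010  (2)
  1100  (12)
  ----
  0000  (0)
The nim-sum is 0, so this is a P-position: the player to move is in a losing position under optimal play; Arjun is about to move from it and so loses — Bela wins.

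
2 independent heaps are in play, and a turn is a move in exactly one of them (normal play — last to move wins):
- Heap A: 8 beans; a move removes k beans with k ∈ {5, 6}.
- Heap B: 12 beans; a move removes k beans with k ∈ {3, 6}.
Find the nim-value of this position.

0

Build the Grundy sequence for heap A with g(k) = mex{g(k−s) : s ∈ {5, 6}, s ≤ k}:
g(0) = mex{} = 0
g(1) = mex{} = 0
g(2) = mex{} = 0
g(3) = mex{} = 0
g(4) = mex{} = 0
g(5) = mex{0} = 1
g(6) = mex{0} = 1
g(7) = mex{0} = 1
g(8) = mex{0} = 1
So g(8) = 1.
Build the Grundy sequence for heap B with g(k) = mex{g(k−s) : s ∈ {3, 6}, s ≤ k}:
g(0) = mex{} = 0
g(1) = mex{} = 0
g(2) = mex{} = 0
g(3) = mex{0} = 1
g(4) = mex{0} = 1
g(5) = mex{0} = 1
g(6) = mex{0,1} = 2
g(7) = mex{0,1} = 2
g(8) = mex{0,1} = 2
g(9) = mex{1,2} = 0
g(10) = mex{1,2} = 0
g(11) = mex{1,2} = 0
g(12) = mex{0,2} = 1
So g(12) = 1.
By the Sprague-Grundy theorem, the Grundy value of a sum of independent games is the XOR of the component values.
Combined value = 1 XOR 1 = 0.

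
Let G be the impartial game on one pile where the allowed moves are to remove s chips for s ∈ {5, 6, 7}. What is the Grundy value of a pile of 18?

1

Compute g(0), g(1), … for moves {5, 6, 7}:
k:     0  1  2  3  4  5  6  7  8  9 10 11 12 13 14 15 16 17 18
g(k):  0  0  0  0  0  1  1  1  1  1  2  2  0  0  0  0  0  1  1
So g(18) = 1.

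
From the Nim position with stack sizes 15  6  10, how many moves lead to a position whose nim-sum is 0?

3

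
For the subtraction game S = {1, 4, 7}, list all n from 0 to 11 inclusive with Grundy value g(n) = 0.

0, 2, 5, 8, 10

Compute g(0), g(1), … for moves {1, 4, 7}:
k:     0  1  2  3  4  5  6  7  8  9 10 11
g(k):  0  1  0  1  2  0  1  2  0  1  0  1
The P-positions (g = 0) in 0..11 are 0, 2, 5, 8, 10.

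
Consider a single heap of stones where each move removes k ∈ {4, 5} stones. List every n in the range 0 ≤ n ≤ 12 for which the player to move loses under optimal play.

Build the Grundy sequence with g(k) = mex{g(k−s) : s ∈ {4, 5}, s ≤ k}:
k:     0  1  2  3  4  5  6  7  8  9 10 11 12
g(k):  0  0  0  0  1  1  1  1  2  0  0  0  0
The P-positions (g = 0) in 0..12 are 0, 1, 2, 3, 9, 10, 11, 12.

0, 1, 2, 3, 9, 10, 11, 12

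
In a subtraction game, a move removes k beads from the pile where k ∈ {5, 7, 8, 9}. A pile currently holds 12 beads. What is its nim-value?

2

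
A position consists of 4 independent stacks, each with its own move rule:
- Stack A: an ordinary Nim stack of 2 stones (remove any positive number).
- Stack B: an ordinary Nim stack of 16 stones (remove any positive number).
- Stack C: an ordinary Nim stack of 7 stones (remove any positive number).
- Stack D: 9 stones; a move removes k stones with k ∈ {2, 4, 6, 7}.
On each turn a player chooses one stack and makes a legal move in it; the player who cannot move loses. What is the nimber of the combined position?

21

Stack A is a plain Nim stack of size 2, so its Grundy value is 2.
Stack B is a plain Nim stack of size 16, so its Grundy value is 16.
Stack C is a plain Nim stack of size 7, so its Grundy value is 7.
Build the Grundy sequence for stack D with g(k) = mex{g(k−s) : s ∈ {2, 4, 6, 7}, s ≤ k}:
k:     0  1  2  3  4  5  6  7  8  9
g(k):  0  0  1  1  2  2  3  3  4  0
So g(9) = 0.
By the Sprague-Grundy theorem, the Grundy value of a sum of independent games is the XOR of the component values.
Combined value = 2 ⊕ 16 ⊕ 7 ⊕ 0 = 21.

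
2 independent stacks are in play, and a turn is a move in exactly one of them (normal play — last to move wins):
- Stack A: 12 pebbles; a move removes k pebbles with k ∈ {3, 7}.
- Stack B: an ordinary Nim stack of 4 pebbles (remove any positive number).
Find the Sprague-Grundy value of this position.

4

Grundy values for stack A (subtraction set {3, 7}):
k:     0  1  2  3  4  5  6  7  8  9 10 11 12
g(k):  0  0  0  1  1  1  0  2  2  1  0  0  0
So g(12) = 0.
Stack B is a plain Nim stack of size 4, so its Grundy value is 4.
By the Sprague-Grundy theorem, the Grundy value of a sum of independent games is the XOR of the component values.
Combined value = 0 XOR 4 = 4.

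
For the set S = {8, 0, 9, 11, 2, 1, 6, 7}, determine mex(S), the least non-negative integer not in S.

The values 0, 1, 2 are all present; 3 is the first non-negative integer missing from the set.

3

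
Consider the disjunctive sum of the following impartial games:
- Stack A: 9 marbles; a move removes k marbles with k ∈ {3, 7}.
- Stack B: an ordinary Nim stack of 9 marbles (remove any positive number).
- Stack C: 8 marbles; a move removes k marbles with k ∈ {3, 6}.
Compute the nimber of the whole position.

10

Grundy values for stack A (subtraction set {3, 7}):
g(0) = mex{} = 0
g(1) = mex{} = 0
g(2) = mex{} = 0
g(3) = mex{0} = 1
g(4) = mex{0} = 1
g(5) = mex{0} = 1
g(6) = mex{1} = 0
g(7) = mex{0,1} = 2
g(8) = mex{0,1} = 2
g(9) = mex{0} = 1
So g(9) = 1.
Stack B is a plain Nim stack of size 9, so its Grundy value is 9.
Build the Grundy sequence for stack C with g(k) = mex{g(k−s) : s ∈ {3, 6}, s ≤ k}:
k:     0  1  2  3  4  5  6  7  8
g(k):  0  0  0  1  1  1  2  2  2
So g(8) = 2.
The value of a disjunctive sum is the nim-sum of the parts.
Combined value = 1 ⊕ 9 ⊕ 2 = 10.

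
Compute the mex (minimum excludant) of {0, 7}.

0 is in the set but 1 is not, so the mex is 1.

1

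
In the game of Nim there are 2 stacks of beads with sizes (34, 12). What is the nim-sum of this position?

Write each in binary and XOR column by column:
  100010  (34)
  001100  (12)
  ------
  101110  (46)

46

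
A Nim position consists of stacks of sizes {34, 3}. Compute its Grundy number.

33

Compute the nim-sum pairwise:
34 ⊕ 3 = 33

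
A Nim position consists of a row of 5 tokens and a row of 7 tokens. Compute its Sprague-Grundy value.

Bitwise XOR of the heap sizes:
  101  (5)
  111  (7)
  ---
  010  (2)

2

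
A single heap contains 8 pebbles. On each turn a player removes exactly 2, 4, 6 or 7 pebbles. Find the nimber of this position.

4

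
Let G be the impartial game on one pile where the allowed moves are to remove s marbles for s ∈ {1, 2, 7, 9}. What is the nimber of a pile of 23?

1

Build the Grundy sequence with g(k) = mex{g(k−s) : s ∈ {1, 2, 7, 9}, s ≤ k}:
k:     0  1  2  3  4  5  6  7  8  9 10 11 12 13 14 15 16 17 18 19 20 21 22 23
g(k):  0  1  2  0  1  2  0  1  2  3  4  0  1  2  0  1  2  0  1  2  3  4  0  1
So g(23) = 1.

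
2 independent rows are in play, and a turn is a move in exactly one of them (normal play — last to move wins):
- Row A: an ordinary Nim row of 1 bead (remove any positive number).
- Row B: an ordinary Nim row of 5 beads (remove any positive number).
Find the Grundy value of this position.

Row A is a plain Nim row of size 1, so its Grundy value is 1.
Row B is a plain Nim row of size 5, so its Grundy value is 5.
The value of a disjunctive sum is the nim-sum of the parts.
Combined value = 1 XOR 5 = 4.

4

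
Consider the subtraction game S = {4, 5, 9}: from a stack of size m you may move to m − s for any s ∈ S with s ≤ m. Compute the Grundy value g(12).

3

Grundy values for subtraction set {4, 5, 9}:
g(0) = mex{} = 0
g(1) = mex{} = 0
g(2) = mex{} = 0
g(3) = mex{} = 0
g(4) = mex{0} = 1
g(5) = mex{0} = 1
g(6) = mex{0} = 1
g(7) = mex{0} = 1
g(8) = mex{0,1} = 2
g(9) = mex{0,1} = 2
g(10) = mex{0,1} = 2
g(11) = mex{0,1} = 2
g(12) = mex{0,1,2} = 3
So g(12) = 3.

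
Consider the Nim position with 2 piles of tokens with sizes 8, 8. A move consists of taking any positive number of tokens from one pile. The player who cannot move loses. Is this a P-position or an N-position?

P-position

Compute the nim-sum pairwise:
8 XOR 8 = 0
The nim-sum is 0, so this is a P-position: the player to move is in a losing position under optimal play.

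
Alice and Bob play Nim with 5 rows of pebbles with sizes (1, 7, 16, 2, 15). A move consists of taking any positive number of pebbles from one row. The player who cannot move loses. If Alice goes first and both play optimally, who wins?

Bitwise XOR of the heap sizes:
  00001  (1)
  00111  (7)
  10000  (16)
  00010  (2)
  01111  (15)
  -----
  11011  (27)
The nim-sum is 27 ≠ 0, so this is an N-position: the player to move can win; Alice has a winning move.

Alice wins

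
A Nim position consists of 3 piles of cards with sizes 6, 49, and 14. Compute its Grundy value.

57

Compute the nim-sum pairwise:
6 XOR 49 = 55
55 XOR 14 = 57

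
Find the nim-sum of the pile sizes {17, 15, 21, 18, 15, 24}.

14

Compute the nim-sum pairwise:
17 ^ 15 = 30
30 ^ 21 = 11
11 ^ 18 = 25
25 ^ 15 = 22
22 ^ 24 = 14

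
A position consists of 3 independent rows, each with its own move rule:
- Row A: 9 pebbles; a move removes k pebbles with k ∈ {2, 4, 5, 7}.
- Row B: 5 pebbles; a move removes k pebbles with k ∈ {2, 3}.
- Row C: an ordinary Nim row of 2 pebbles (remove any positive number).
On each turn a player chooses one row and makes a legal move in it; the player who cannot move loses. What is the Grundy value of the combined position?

Grundy values for row A (subtraction set {2, 4, 5, 7}):
k:     0  1  2  3  4  5  6  7  8  9
g(k):  0  0  1  1  2  2  3  3  4  0
So g(9) = 0.
Build the Grundy sequence for row B with g(k) = mex{g(k−s) : s ∈ {2, 3}, s ≤ k}:
g(0) = mex{} = 0
g(1) = mex{} = 0
g(2) = mex{0} = 1
g(3) = mex{0} = 1
g(4) = mex{0,1} = 2
g(5) = mex{1} = 0
So g(5) = 0.
Row C is a plain Nim row of size 2, so its Grundy value is 2.
By the Sprague-Grundy theorem, the Grundy value of a sum of independent games is the XOR of the component values.
Combined value = 0 XOR 0 XOR 2 = 2.

2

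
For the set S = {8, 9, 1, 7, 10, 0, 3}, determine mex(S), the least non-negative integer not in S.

The values 0, 1 are all present; 2 is the first non-negative integer missing from the set.

2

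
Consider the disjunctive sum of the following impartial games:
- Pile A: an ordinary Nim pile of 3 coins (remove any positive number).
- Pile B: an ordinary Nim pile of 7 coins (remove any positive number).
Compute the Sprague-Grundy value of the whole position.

Pile A is a plain Nim pile of size 3, so its Grundy value is 3.
Pile B is a plain Nim pile of size 7, so its Grundy value is 7.
By the Sprague-Grundy theorem, the Grundy value of a sum of independent games is the XOR of the component values.
Combined value = 3 XOR 7 = 4.

4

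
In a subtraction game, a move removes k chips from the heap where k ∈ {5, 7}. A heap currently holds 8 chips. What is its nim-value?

1

Build the Grundy sequence with g(k) = mex{g(k−s) : s ∈ {5, 7}, s ≤ k}:
g(0) = mex{} = 0
g(1) = mex{} = 0
g(2) = mex{} = 0
g(3) = mex{} = 0
g(4) = mex{} = 0
g(5) = mex{0} = 1
g(6) = mex{0} = 1
g(7) = mex{0} = 1
g(8) = mex{0} = 1
So g(8) = 1.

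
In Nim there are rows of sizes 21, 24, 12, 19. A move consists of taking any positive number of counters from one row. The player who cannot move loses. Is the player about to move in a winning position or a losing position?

Winning position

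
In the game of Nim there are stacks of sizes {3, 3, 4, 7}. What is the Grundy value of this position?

3

Compute the nim-sum pairwise:
3 ^ 3 = 0
0 ^ 4 = 4
4 ^ 7 = 3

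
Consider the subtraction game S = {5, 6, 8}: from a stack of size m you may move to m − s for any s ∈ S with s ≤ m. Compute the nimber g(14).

0

Build the Grundy sequence with g(k) = mex{g(k−s) : s ∈ {5, 6, 8}, s ≤ k}:
k:     0  1  2  3  4  5  6  7  8  9 10 11 12 13 14
g(k):  0  0  0  0  0  1  1  1  1  1  2  2  2  0  0
So g(14) = 0.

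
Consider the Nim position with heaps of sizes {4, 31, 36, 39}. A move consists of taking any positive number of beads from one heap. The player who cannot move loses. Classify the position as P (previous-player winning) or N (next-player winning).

Nim-sum: 4 ^ 31 ^ 36 ^ 39 = 24.
The nim-sum is 24 ≠ 0, so this is an N-position: the player to move can win.

N-position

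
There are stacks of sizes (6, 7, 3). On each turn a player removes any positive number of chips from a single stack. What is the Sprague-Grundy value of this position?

2

Compute the nim-sum pairwise:
6 ^ 7 = 1
1 ^ 3 = 2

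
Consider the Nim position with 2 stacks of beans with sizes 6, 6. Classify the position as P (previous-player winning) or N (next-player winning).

Compute the nim-sum pairwise:
6 ^ 6 = 0
The nim-sum is 0, so this is a P-position: the player to move is in a losing position under optimal play.

P-position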